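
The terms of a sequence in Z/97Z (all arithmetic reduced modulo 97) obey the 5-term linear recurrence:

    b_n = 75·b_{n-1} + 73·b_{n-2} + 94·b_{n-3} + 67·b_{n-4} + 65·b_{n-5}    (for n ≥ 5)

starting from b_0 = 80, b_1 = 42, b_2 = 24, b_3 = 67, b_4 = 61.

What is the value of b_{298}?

b_5 = 75·61 + 73·67 + 94·24 + 67·42 + 65·80 = 45
b_6 = 75·45 + 73·61 + 94·67 + 67·24 + 65·42 = 34
b_7 = 75·34 + 73·45 + 94·61 + 67·67 + 65·24 = 61
b_8 = 75·61 + 73·34 + 94·45 + 67·61 + 65·67 = 38
b_9 = 75·38 + 73·61 + 94·34 + 67·45 + 65·61 = 19
b_10 = 75·19 + 73·38 + 94·61 + 67·34 + 65·45 = 4
Continuing the recurrence:
  b_11 = 13;  b_12 = 58;  b_13 = 9;  b_14 = 68;  b_15 = 21;  b_16 = 88
  b_17 = 80;  b_18 = 42;  b_19 = 3;  b_20 = 30;  b_21 = 37;  b_22 = 69
  b_23 = 47;  b_24 = 83;  b_25 = 7;  b_26 = 85;  b_27 = 12;  b_28 = 83
  b_29 = 3;  b_30 = 79;  b_31 = 2;  b_32 = 27;  b_33 = 61;  b_34 = 0
  b_35 = 38;  b_36 = 47;  b_37 = 16;  b_38 = 43;  b_39 = 8;  b_40 = 95
  b_41 = 67;  b_42 = 46;  b_43 = 38;  b_44 = 88;  b_45 = 15;  b_46 = 31
  b_47 = 59;  b_48 = 71;  b_49 = 65;  b_50 = 32;  b_51 = 96;  b_52 = 85
  b_53 = 44;  b_54 = 66;  b_55 = 26;  b_56 = 44;  b_57 = 87;  b_58 = 63
  b_59 = 1;  b_60 = 30;  b_61 = 56;  b_62 = 64;  b_63 = 59;  b_64 = 43
  b_65 = 44;  b_66 = 28;  b_67 = 7;  b_68 = 35;  b_69 = 65;  b_70 = 20
  b_71 = 87;  b_72 = 17;  b_73 = 34;  b_74 = 74;  b_75 = 75;  b_76 = 65
  b_77 = 28;  b_78 = 14;  b_79 = 27;  b_80 = 68;  b_81 = 35;  b_82 = 81
  b_83 = 87;  b_84 = 20;  b_85 = 17;  b_86 = 88;  b_87 = 57;  b_88 = 86
  b_89 = 79;  b_90 = 21;  b_91 = 36;  b_92 = 77;  b_93 = 17;  b_94 = 41
  b_95 = 5;  b_96 = 49;  b_97 = 70;  b_98 = 54;  b_99 = 82;  b_100 = 7
  b_101 = 62;  b_102 = 85;  b_103 = 96;  b_104 = 6;  b_105 = 75;  b_106 = 77
  b_107 = 6;  b_108 = 72;  b_109 = 61;  b_110 = 59;  b_111 = 4;  b_112 = 35
  b_113 = 61;  b_114 = 1;  b_115 = 87;  b_116 = 96;  b_117 = 25;  b_118 = 44
  b_119 = 61;  b_120 = 11;  b_121 = 63;  b_122 = 24;  b_123 = 24;  b_124 = 14
  b_125 = 3;  b_126 = 88;  b_127 = 51;  b_128 = 31;  b_129 = 8;  b_130 = 71
  b_131 = 15;  b_132 = 36;  b_133 = 22;  b_134 = 4;  b_135 = 46;  b_136 = 79
  b_137 = 87;  b_138 = 78;  b_139 = 77;  b_140 = 91;  b_141 = 90;  b_142 = 84
  b_143 = 31;  b_144 = 83;  b_145 = 5;  b_146 = 68;  b_147 = 46;  b_148 = 67
  b_149 = 38;  b_150 = 68;  b_151 = 43;  b_152 = 34;  b_153 = 67;  b_154 = 48
  b_155 = 73;  b_156 = 77;  b_157 = 5;  b_158 = 59;  b_159 = 57;  b_160 = 41
  b_161 = 80;  b_162 = 5;  b_163 = 69;  b_164 = 15;  b_165 = 10;  b_166 = 92
  b_167 = 20;  b_168 = 96;  b_169 = 38;  b_170 = 25;  b_171 = 41;  b_172 = 5
  b_173 = 51;  b_174 = 64;  b_175 = 76;  b_176 = 27;  b_177 = 65;  b_178 = 59
  b_179 = 8;  b_180 = 15;  b_181 = 76;  b_182 = 11;  b_183 = 29;  b_184 = 7
  b_185 = 43;  b_186 = 14;  b_187 = 36;  b_188 = 30;  b_189 = 24;  b_190 = 49
  b_191 = 26;  b_192 = 8;  b_193 = 89;  b_194 = 93;  b_195 = 42;  b_196 = 64
  b_197 = 5;  b_198 = 59;  b_199 = 71;  b_200 = 48;  b_201 = 6;  b_202 = 65
  b_203 = 84;  b_204 = 40;  b_205 = 43;  b_206 = 65;  b_207 = 93;  b_208 = 40
  b_209 = 40;  b_210 = 84;  b_211 = 59;  b_212 = 53;  b_213 = 21;  b_214 = 12
  b_215 = 47;  b_216 = 84;  b_217 = 94;  b_218 = 78;  b_219 = 93;  b_220 = 21
  b_221 = 3;  b_222 = 11;  b_223 = 60;  b_224 = 39;  b_225 = 11;  b_226 = 59
  b_227 = 49;  b_228 = 9;  b_229 = 72;  b_230 = 5;  b_231 = 15;  b_232 = 18
  b_233 = 79;  b_234 = 84;  b_235 = 54;  b_236 = 1;  b_237 = 43;  b_238 = 28
  b_239 = 55;  b_240 = 14;  b_241 = 70;  b_242 = 11;  b_243 = 49;  b_244 = 51
  b_245 = 68;  b_246 = 92;  b_247 = 92;  b_248 = 32;  b_249 = 27;  b_250 = 22
  b_251 = 52;  b_252 = 66;  b_253 = 56;  b_254 = 63;  b_255 = 46;  b_256 = 66
  b_257 = 59;  b_258 = 88;  b_259 = 38;  b_260 = 19;  b_261 = 53;  b_262 = 41
  b_263 = 21;  b_264 = 4;  b_265 = 94;  b_266 = 85;  b_267 = 31;  b_268 = 84
  b_269 = 25;  b_270 = 28;  b_271 = 23;  b_272 = 85;  b_273 = 70;  b_274 = 46
  b_275 = 26;  b_276 = 66;  b_277 = 47;  b_278 = 86;  b_279 = 59;  b_280 = 87
  b_281 = 68;  b_282 = 12;  b_283 = 14;  b_284 = 37;  b_285 = 4;  b_286 = 35
  b_287 = 62;  b_288 = 9;  b_289 = 9;  b_290 = 65;  b_291 = 3;  b_292 = 70
  b_293 = 60;  b_294 = 88;  b_295 = 64;  b_296 = 21
b_297 = 75·21 + 73·64 + 94·88 + 67·60 + 65·70 = 3
b_298 = 75·3 + 73·21 + 94·64 + 67·88 + 65·60 = 13

13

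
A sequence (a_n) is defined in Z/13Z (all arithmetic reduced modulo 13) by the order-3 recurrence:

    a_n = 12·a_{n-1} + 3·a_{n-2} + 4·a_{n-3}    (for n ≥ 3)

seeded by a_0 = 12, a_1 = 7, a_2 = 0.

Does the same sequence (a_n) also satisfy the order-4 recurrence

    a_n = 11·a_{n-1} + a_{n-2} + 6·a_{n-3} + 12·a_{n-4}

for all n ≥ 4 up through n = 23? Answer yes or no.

no

Terms a_0..a_23: 12, 7, 0, 4, 11, 1, 9, 12, 6, 1, 0, 1, 3, 0, 0, 12, 1, 9, 3, 2, 4, 1, 6, 0
n=4: candidate gives 9, actual a_4 = 11 ✗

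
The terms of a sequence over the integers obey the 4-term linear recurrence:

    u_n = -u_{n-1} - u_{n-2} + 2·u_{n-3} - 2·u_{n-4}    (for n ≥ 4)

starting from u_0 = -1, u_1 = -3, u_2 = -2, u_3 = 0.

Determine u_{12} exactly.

u_4 = -1·0 + -1·-2 + 2·-3 + -2·-1 = -2
u_5 = -1·-2 + -1·0 + 2·-2 + -2·-3 = 4
u_6 = -1·4 + -1·-2 + 2·0 + -2·-2 = 2
u_7 = -1·2 + -1·4 + 2·-2 + -2·0 = -10
u_8 = -1·-10 + -1·2 + 2·4 + -2·-2 = 20
u_9 = -1·20 + -1·-10 + 2·2 + -2·4 = -14
u_10 = -1·-14 + -1·20 + 2·-10 + -2·2 = -30
u_11 = -1·-30 + -1·-14 + 2·20 + -2·-10 = 104
u_12 = -1·104 + -1·-30 + 2·-14 + -2·20 = -142

-142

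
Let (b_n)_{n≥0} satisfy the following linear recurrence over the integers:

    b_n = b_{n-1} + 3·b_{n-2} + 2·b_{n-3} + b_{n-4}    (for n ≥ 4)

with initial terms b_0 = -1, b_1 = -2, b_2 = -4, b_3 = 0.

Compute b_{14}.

-139273

b_4 = 1·0 + 3·-4 + 2·-2 + 1·-1 = -17
b_5 = 1·-17 + 3·0 + 2·-4 + 1·-2 = -27
b_6 = 1·-27 + 3·-17 + 2·0 + 1·-4 = -82
b_7 = 1·-82 + 3·-27 + 2·-17 + 1·0 = -197
b_8 = 1·-197 + 3·-82 + 2·-27 + 1·-17 = -514
b_9 = 1·-514 + 3·-197 + 2·-82 + 1·-27 = -1296
b_10 = 1·-1296 + 3·-514 + 2·-197 + 1·-82 = -3314
b_11 = 1·-3314 + 3·-1296 + 2·-514 + 1·-197 = -8427
b_12 = 1·-8427 + 3·-3314 + 2·-1296 + 1·-514 = -21475
b_13 = 1·-21475 + 3·-8427 + 2·-3314 + 1·-1296 = -54680
b_14 = 1·-54680 + 3·-21475 + 2·-8427 + 1·-3314 = -139273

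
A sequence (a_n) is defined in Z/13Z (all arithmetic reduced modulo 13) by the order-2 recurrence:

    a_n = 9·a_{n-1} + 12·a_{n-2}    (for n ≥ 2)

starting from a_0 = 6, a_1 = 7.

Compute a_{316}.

a_2 = 9·7 + 12·6 = 5
a_3 = 9·5 + 12·7 = 12
a_4 = 9·12 + 12·5 = 12
a_5 = 9·12 + 12·12 = 5
a_6 = 9·5 + 12·12 = 7
a_7 = 9·7 + 12·5 = 6
a_8 = 9·6 + 12·7 = 8
a_9 = 9·8 + 12·6 = 1
a_10 = 9·1 + 12·8 = 1
a_11 = 9·1 + 12·1 = 8
a_12 = 9·8 + 12·1 = 6
a_13 = 9·6 + 12·8 = 7
(a_12, a_13) = (6, 7) = (a_0, a_1), so the sequence has period 12.
316 ≡ 4 (mod 12), hence a_316 = a_4 = 12.

12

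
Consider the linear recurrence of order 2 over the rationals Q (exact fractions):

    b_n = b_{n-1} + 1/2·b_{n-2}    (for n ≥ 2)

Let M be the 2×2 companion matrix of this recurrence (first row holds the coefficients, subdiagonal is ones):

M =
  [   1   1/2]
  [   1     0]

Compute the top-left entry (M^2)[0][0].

(M^2)[0][0] is the top entry after applying M 2 times to the unit state (1, 0). Equivalently it is h_{3} for the auxiliary sequence (h_n) obeying the same recurrence with h_1 = 1 and h_i = 0 for 0 ≤ i < 1:
h_2 = 1·1 + 1/2·0 = 1
h_3 = 1·1 + 1/2·1 = 3/2

3/2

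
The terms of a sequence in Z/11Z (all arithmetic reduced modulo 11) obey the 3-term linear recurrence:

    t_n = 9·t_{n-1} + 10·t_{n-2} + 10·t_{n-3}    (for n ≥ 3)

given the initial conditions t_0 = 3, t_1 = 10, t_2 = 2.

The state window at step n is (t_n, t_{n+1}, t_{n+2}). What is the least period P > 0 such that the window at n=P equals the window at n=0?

60

n=0: window = (3, 10, 2)
n=1: window = (10, 2, 5)
n=2: window = (2, 5, 0)
n=3: window = (5, 0, 4)
n=4: window = (0, 4, 9)
n=5: window = (4, 9, 0)
n=6: window = (9, 0, 9)
n=7: window = (0, 9, 6)
n=8: window = (9, 6, 1)
n=9: window = (6, 1, 5)
n=10: window = (1, 5, 5)
n=11: window = (5, 5, 6)
n=12: window = (5, 6, 0)
n=13: window = (6, 0, 0)
n=14: window = (0, 0, 5)
n=15: window = (0, 5, 1)
n=16: window = (5, 1, 4)
n=17: window = (1, 4, 8)
n=18: window = (4, 8, 1)
n=19: window = (8, 1, 8)
n=20: window = (1, 8, 8)
n=21: window = (8, 8, 8)
n=22: window = (8, 8, 1)
n=23: window = (8, 1, 4)
n=24: window = (1, 4, 5)
n=25: window = (4, 5, 7)
n=26: window = (5, 7, 10)
n=27: window = (7, 10, 1)
n=28: window = (10, 1, 3)
n=29: window = (1, 3, 5)
n=30: window = (3, 5, 8)
n=31: window = (5, 8, 9)
n=32: window = (8, 9, 2)
n=33: window = (9, 2, 1)
n=34: window = (2, 1, 9)
n=35: window = (1, 9, 1)
n=36: window = (9, 1, 10)
n=37: window = (1, 10, 3)
n=38: window = (10, 3, 5)
n=39: window = (3, 5, 10)
n=40: window = (5, 10, 5)
…
n=58: window = (9, 8, 3)
n=59: window = (8, 3, 10)
n=60: window = (3, 10, 2)
window at n=60 equals window at n=0 → period = 60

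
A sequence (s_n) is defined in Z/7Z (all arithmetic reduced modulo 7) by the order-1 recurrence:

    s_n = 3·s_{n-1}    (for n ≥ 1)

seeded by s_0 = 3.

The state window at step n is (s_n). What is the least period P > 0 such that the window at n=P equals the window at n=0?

n=0: window = (3)
n=1: window = (2)
n=2: window = (6)
n=3: window = (4)
n=4: window = (5)
n=5: window = (1)
n=6: window = (3)
window at n=6 equals window at n=0 → period = 6

6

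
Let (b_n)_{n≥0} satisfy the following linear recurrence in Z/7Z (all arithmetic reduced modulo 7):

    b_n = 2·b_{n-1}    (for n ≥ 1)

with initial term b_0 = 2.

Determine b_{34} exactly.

b_1 = 2·2 = 4
b_2 = 2·4 = 1
b_3 = 2·1 = 2
(b_3) = (2) = (b_0), so the sequence has period 3.
34 ≡ 1 (mod 3), hence b_34 = b_1 = 4.

4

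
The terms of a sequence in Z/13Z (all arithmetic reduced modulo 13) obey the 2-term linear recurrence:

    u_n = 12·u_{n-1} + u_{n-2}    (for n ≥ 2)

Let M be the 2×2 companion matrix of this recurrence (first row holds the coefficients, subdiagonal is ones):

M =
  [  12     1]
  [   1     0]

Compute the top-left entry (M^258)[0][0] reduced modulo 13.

0

(M^258)[0][0] is the top entry after applying M 258 times to the unit state (1, 0). Equivalently it is h_{259} for the auxiliary sequence (h_n) obeying the same recurrence with h_1 = 1 and h_i = 0 for 0 ≤ i < 1:
h_2 = 12·1 + 1·0 = 12
h_3 = 12·12 + 1·1 = 2
h_4 = 12·2 + 1·12 = 10
h_5 = 12·10 + 1·2 = 5
h_6 = 12·5 + 1·10 = 5
h_7 = 12·5 + 1·5 = 0
h_8 = 12·0 + 1·5 = 5
h_9 = 12·5 + 1·0 = 8
h_10 = 12·8 + 1·5 = 10
h_11 = 12·10 + 1·8 = 11
h_12 = 12·11 + 1·10 = 12
h_13 = 12·12 + 1·11 = 12
h_14 = 12·12 + 1·12 = 0
h_15 = 12·0 + 1·12 = 12
h_16 = 12·12 + 1·0 = 1
h_17 = 12·1 + 1·12 = 11
h_18 = 12·11 + 1·1 = 3
h_19 = 12·3 + 1·11 = 8
h_20 = 12·8 + 1·3 = 8
h_21 = 12·8 + 1·8 = 0
h_22 = 12·0 + 1·8 = 8
h_23 = 12·8 + 1·0 = 5
h_24 = 12·5 + 1·8 = 3
h_25 = 12·3 + 1·5 = 2
h_26 = 12·2 + 1·3 = 1
h_27 = 12·1 + 1·2 = 1
h_28 = 12·1 + 1·1 = 0
h_29 = 12·0 + 1·1 = 1
(h_28, h_29) = (0, 1) = (h_0, h_1), so the sequence has period 28.
259 ≡ 7 (mod 28), hence h_259 = h_7 = 0.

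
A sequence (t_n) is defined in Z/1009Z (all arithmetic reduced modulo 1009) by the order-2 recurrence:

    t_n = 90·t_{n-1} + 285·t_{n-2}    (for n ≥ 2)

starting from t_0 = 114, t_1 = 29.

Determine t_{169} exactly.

t_2 = 90·29 + 285·114 = 794
t_3 = 90·794 + 285·29 = 14
t_4 = 90·14 + 285·794 = 525
t_5 = 90·525 + 285·14 = 790
t_6 = 90·790 + 285·525 = 763
t_7 = 90·763 + 285·790 = 201
Continuing the recurrence:
  t_8 = 448;  t_9 = 741;  t_10 = 642;  t_11 = 571;  t_12 = 272;  t_13 = 550
  t_14 = 895;  t_15 = 185;  t_16 = 304;  t_17 = 374;  t_18 = 229;  t_19 = 66
  t_20 = 575;  t_21 = 939;  t_22 = 171;  t_23 = 485;  t_24 = 566;  t_25 = 482
  t_26 = 872;  t_27 = 933;  t_28 = 529;  t_29 = 725;  t_30 = 89;  t_31 = 727
  t_32 = 994;  t_33 = 9;  t_34 = 571;  t_35 = 478;  t_36 = 928;  t_37 = 797
  t_38 = 213;  t_39 = 119;  t_40 = 785;  t_41 = 638;  t_42 = 643;  t_43 = 567
  t_44 = 197;  t_45 = 732;  t_46 = 945;  t_47 = 51;  t_48 = 476;  t_49 = 871
  t_50 = 142;  t_51 = 693;  t_52 = 931;  t_53 = 793;  t_54 = 708;  t_55 = 142
  t_56 = 652;  t_57 = 268;  t_58 = 68;  t_59 = 771;  t_60 = 987;  t_61 = 820
  t_62 = 936;  t_63 = 105;  t_64 = 753;  t_65 = 831;  t_66 = 821;  t_67 = 962
  t_68 = 712;  t_69 = 235;  t_70 = 72;  t_71 = 807;  t_72 = 322;  t_73 = 671
  t_74 = 810;  t_75 = 786;  t_76 = 908;  t_77 = 3;  t_78 = 746;  t_79 = 392
  t_80 = 685;  t_81 = 831;  t_82 = 612;  t_83 = 314;  t_84 = 880;  t_85 = 187
  t_86 = 245;  t_87 = 679;  t_88 = 774;  t_89 = 835;  t_90 = 103;  t_91 = 40
  t_92 = 667;  t_93 = 800;  t_94 = 764;  t_95 = 114;  t_96 = 975;  t_97 = 169
  t_98 = 475;  t_99 = 105;  t_100 = 538;  t_101 = 652;  t_102 = 120;  t_103 = 874
  t_104 = 861;  t_105 = 673;  t_106 = 228;  t_107 = 435;  t_108 = 203;  t_109 = 985
  t_110 = 200;  t_111 = 61;  t_112 = 941;  t_113 = 166;  t_114 = 605;  t_115 = 860
  t_116 = 602;  t_117 = 616;  t_118 = 994;  t_119 = 662;  t_120 = 819;  t_121 = 40
  t_122 = 909;  t_123 = 382;  t_124 = 835;  t_125 = 382;  t_126 = 934;  t_127 = 211
  t_128 = 642;  t_129 = 871;  t_130 = 29;  t_131 = 613;  t_132 = 877;  t_133 = 376
  t_134 = 256;  t_135 = 39;  t_136 = 795;  t_137 = 936;  t_138 = 43;  t_139 = 218
  t_140 = 596;  t_141 = 744;  t_142 = 714;  t_143 = 843;  t_144 = 876;  t_145 = 251
  t_146 = 829;  t_147 = 849;  t_148 = 894;  t_149 = 554;  t_150 = 941;  t_151 = 420
  t_152 = 258;  t_153 = 651;  t_154 = 950;  t_155 = 623;  t_156 = 913;  t_157 = 412
  t_158 = 639;  t_159 = 373;  t_160 = 768;  t_161 = 868;  t_162 = 354;  t_163 = 756
  t_164 = 427;  t_165 = 631;  t_166 = 901;  t_167 = 603
t_168 = 90·603 + 285·901 = 283
t_169 = 90·283 + 285·603 = 570

570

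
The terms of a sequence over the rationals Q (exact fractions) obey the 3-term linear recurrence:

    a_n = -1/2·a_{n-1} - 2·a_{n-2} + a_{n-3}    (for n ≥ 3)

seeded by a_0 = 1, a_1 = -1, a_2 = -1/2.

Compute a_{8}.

a_3 = -1/2·-1/2 + -2·-1 + 1·1 = 13/4
a_4 = -1/2·13/4 + -2·-1/2 + 1·-1 = -13/8
a_5 = -1/2·-13/8 + -2·13/4 + 1·-1/2 = -99/16
a_6 = -1/2·-99/16 + -2·-13/8 + 1·13/4 = 307/32
a_7 = -1/2·307/32 + -2·-99/16 + 1·-13/8 = 381/64
a_8 = -1/2·381/64 + -2·307/32 + 1·-99/16 = -3629/128

-3629/128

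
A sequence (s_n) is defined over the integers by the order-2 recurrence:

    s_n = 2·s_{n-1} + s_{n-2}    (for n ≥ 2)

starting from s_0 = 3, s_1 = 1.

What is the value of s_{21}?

86597249

s_2 = 2·1 + 1·3 = 5
s_3 = 2·5 + 1·1 = 11
s_4 = 2·11 + 1·5 = 27
s_5 = 2·27 + 1·11 = 65
s_6 = 2·65 + 1·27 = 157
s_7 = 2·157 + 1·65 = 379
s_8 = 2·379 + 1·157 = 915
s_9 = 2·915 + 1·379 = 2209
s_10 = 2·2209 + 1·915 = 5333
s_11 = 2·5333 + 1·2209 = 12875
s_12 = 2·12875 + 1·5333 = 31083
s_13 = 2·31083 + 1·12875 = 75041
s_14 = 2·75041 + 1·31083 = 181165
s_15 = 2·181165 + 1·75041 = 437371
s_16 = 2·437371 + 1·181165 = 1055907
s_17 = 2·1055907 + 1·437371 = 2549185
s_18 = 2·2549185 + 1·1055907 = 6154277
s_19 = 2·6154277 + 1·2549185 = 14857739
s_20 = 2·14857739 + 1·6154277 = 35869755
s_21 = 2·35869755 + 1·14857739 = 86597249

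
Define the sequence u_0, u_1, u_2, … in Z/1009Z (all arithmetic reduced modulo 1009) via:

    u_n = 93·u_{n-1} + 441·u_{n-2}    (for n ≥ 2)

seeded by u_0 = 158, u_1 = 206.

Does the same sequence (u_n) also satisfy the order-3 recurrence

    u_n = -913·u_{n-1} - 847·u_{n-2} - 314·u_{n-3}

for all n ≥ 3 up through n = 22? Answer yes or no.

Terms u_0..u_22: 158, 206, 44, 92, 717, 299, 944, 698, 934, 161, 60, 906, 737, 920, 923, 176, 640, 921, 617, 411, 557, 982, 966
n=3: candidate gives 92, actual u_3 = 92 ✓
n=4: candidate gives 717, actual u_4 = 717 ✓
n=5: candidate gives 299, actual u_5 = 299 ✓
n=6: candidate gives 944, actual u_6 = 944 ✓
n=7: candidate gives 698, actual u_7 = 698 ✓
n=8: candidate gives 934, actual u_8 = 934 ✓
n=9: candidate gives 161, actual u_9 = 161 ✓
n=10: candidate gives 60, actual u_10 = 60 ✓
n=11: candidate gives 906, actual u_11 = 906 ✓
n=12: candidate gives 737, actual u_12 = 737 ✓
n=13: candidate gives 920, actual u_13 = 920 ✓
n=14: candidate gives 923, actual u_14 = 923 ✓
n=15: candidate gives 176, actual u_15 = 176 ✓
n=16: candidate gives 640, actual u_16 = 640 ✓
n=17: candidate gives 921, actual u_17 = 921 ✓
n=18: candidate gives 617, actual u_18 = 617 ✓
n=19: candidate gives 411, actual u_19 = 411 ✓
n=20: candidate gives 557, actual u_20 = 557 ✓
n=21: candidate gives 982, actual u_21 = 982 ✓
n=22: candidate gives 966, actual u_22 = 966 ✓

yes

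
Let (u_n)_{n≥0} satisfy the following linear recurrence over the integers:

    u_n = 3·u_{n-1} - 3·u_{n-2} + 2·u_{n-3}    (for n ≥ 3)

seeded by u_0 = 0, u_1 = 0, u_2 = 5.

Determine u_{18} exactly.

u_3 = 3·5 + -3·0 + 2·0 = 15
u_4 = 3·15 + -3·5 + 2·0 = 30
u_5 = 3·30 + -3·15 + 2·5 = 55
u_6 = 3·55 + -3·30 + 2·15 = 105
u_7 = 3·105 + -3·55 + 2·30 = 210
u_8 = 3·210 + -3·105 + 2·55 = 425
u_9 = 3·425 + -3·210 + 2·105 = 855
u_10 = 3·855 + -3·425 + 2·210 = 1710
u_11 = 3·1710 + -3·855 + 2·425 = 3415
u_12 = 3·3415 + -3·1710 + 2·855 = 6825
u_13 = 3·6825 + -3·3415 + 2·1710 = 13650
u_14 = 3·13650 + -3·6825 + 2·3415 = 27305
u_15 = 3·27305 + -3·13650 + 2·6825 = 54615
u_16 = 3·54615 + -3·27305 + 2·13650 = 109230
u_17 = 3·109230 + -3·54615 + 2·27305 = 218455
u_18 = 3·218455 + -3·109230 + 2·54615 = 436905

436905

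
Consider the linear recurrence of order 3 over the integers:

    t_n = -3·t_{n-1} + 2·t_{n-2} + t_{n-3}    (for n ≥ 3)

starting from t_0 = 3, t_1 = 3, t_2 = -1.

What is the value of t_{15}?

t_3 = -3·-1 + 2·3 + 1·3 = 12
t_4 = -3·12 + 2·-1 + 1·3 = -35
t_5 = -3·-35 + 2·12 + 1·-1 = 128
t_6 = -3·128 + 2·-35 + 1·12 = -442
t_7 = -3·-442 + 2·128 + 1·-35 = 1547
t_8 = -3·1547 + 2·-442 + 1·128 = -5397
t_9 = -3·-5397 + 2·1547 + 1·-442 = 18843
t_10 = -3·18843 + 2·-5397 + 1·1547 = -65776
t_11 = -3·-65776 + 2·18843 + 1·-5397 = 229617
t_12 = -3·229617 + 2·-65776 + 1·18843 = -801560
t_13 = -3·-801560 + 2·229617 + 1·-65776 = 2798138
t_14 = -3·2798138 + 2·-801560 + 1·229617 = -9767917
t_15 = -3·-9767917 + 2·2798138 + 1·-801560 = 34098467

34098467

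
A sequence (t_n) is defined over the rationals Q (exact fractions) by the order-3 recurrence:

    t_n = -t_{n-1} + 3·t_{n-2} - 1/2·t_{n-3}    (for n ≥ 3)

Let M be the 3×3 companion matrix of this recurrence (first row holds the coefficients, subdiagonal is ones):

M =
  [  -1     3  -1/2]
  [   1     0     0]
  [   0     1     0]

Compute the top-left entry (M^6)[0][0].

(M^6)[0][0] is the top entry after applying M 6 times to the unit state (1, 0, 0). Equivalently it is h_{8} for the auxiliary sequence (h_n) obeying the same recurrence with h_2 = 1 and h_i = 0 for 0 ≤ i < 2:
h_3 = -1·1 + 3·0 + -1/2·0 = -1
h_4 = -1·-1 + 3·1 + -1/2·0 = 4
h_5 = -1·4 + 3·-1 + -1/2·1 = -15/2
h_6 = -1·-15/2 + 3·4 + -1/2·-1 = 20
h_7 = -1·20 + 3·-15/2 + -1/2·4 = -89/2
h_8 = -1·-89/2 + 3·20 + -1/2·-15/2 = 433/4

433/4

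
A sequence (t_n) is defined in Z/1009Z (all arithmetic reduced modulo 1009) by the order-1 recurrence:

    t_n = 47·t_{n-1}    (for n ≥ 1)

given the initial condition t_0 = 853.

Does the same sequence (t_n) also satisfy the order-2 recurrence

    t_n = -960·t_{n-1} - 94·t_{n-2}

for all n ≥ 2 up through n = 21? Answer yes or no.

Terms t_0..t_21: 853, 740, 474, 80, 733, 145, 761, 452, 55, 567, 415, 334, 563, 227, 579, 979, 608, 324, 93, 335, 610, 418
n=2: candidate gives 474, actual t_2 = 474 ✓
n=3: candidate gives 80, actual t_3 = 80 ✓
n=4: candidate gives 733, actual t_4 = 733 ✓
n=5: candidate gives 145, actual t_5 = 145 ✓
n=6: candidate gives 761, actual t_6 = 761 ✓
n=7: candidate gives 452, actual t_7 = 452 ✓
n=8: candidate gives 55, actual t_8 = 55 ✓
n=9: candidate gives 567, actual t_9 = 567 ✓
n=10: candidate gives 415, actual t_10 = 415 ✓
n=11: candidate gives 334, actual t_11 = 334 ✓
n=12: candidate gives 563, actual t_12 = 563 ✓
n=13: candidate gives 227, actual t_13 = 227 ✓
n=14: candidate gives 579, actual t_14 = 579 ✓
n=15: candidate gives 979, actual t_15 = 979 ✓
n=16: candidate gives 608, actual t_16 = 608 ✓
n=17: candidate gives 324, actual t_17 = 324 ✓
n=18: candidate gives 93, actual t_18 = 93 ✓
n=19: candidate gives 335, actual t_19 = 335 ✓
n=20: candidate gives 610, actual t_20 = 610 ✓
n=21: candidate gives 418, actual t_21 = 418 ✓

yes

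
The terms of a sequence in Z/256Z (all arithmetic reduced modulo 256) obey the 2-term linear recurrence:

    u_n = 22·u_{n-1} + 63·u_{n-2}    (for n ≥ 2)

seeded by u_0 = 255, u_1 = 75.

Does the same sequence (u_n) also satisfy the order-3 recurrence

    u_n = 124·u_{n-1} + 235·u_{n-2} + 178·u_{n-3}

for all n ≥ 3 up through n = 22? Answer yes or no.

Terms u_0..u_22: 255, 75, 51, 215, 7, 131, 251, 207, 143, 59, 67, 71, 151, 115, 11, 63, 31, 43, 83, 183, 39, 99, 27
n=3: candidate gives 219, actual u_3 = 215 ✗

no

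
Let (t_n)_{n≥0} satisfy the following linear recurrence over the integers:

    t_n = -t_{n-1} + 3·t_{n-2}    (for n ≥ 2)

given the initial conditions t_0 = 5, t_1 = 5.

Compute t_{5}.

t_2 = -1·5 + 3·5 = 10
t_3 = -1·10 + 3·5 = 5
t_4 = -1·5 + 3·10 = 25
t_5 = -1·25 + 3·5 = -10

-10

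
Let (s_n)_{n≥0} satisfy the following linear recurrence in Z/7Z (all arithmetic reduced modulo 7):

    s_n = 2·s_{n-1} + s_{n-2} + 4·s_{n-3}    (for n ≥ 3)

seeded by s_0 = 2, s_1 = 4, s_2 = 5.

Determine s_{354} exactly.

s_3 = 2·5 + 1·4 + 4·2 = 1
s_4 = 2·1 + 1·5 + 4·4 = 2
s_5 = 2·2 + 1·1 + 4·5 = 4
s_6 = 2·4 + 1·2 + 4·1 = 0
s_7 = 2·0 + 1·4 + 4·2 = 5
s_8 = 2·5 + 1·0 + 4·4 = 5
Continuing the recurrence:
  s_9 = 1;  s_10 = 6;  s_11 = 5;  s_12 = 6;  s_13 = 6;  s_14 = 3
  s_15 = 1;  s_16 = 1;  s_17 = 1;  s_18 = 0;  s_19 = 5;  s_20 = 0
  s_21 = 5;  s_22 = 2;  s_23 = 2;  s_24 = 5;  s_25 = 6;  s_26 = 4
  s_27 = 6;  s_28 = 5;  s_29 = 4;  s_30 = 2;  s_31 = 0;  s_32 = 4
  s_33 = 2;  s_34 = 1;  s_35 = 6;  s_36 = 0;  s_37 = 3;  s_38 = 2
  s_39 = 0;  s_40 = 0;  s_41 = 1;  s_42 = 2;  s_43 = 5;  s_44 = 2
  s_45 = 3;  s_46 = 0;  s_47 = 4;  s_48 = 6;  s_49 = 2;  s_50 = 5
  s_51 = 1;  s_52 = 1;  s_53 = 2;  s_54 = 2;  s_55 = 3;  s_56 = 2
  s_57 = 1;  s_58 = 2;  s_59 = 6;  s_60 = 4;  s_61 = 1;  s_62 = 2
  s_63 = 0;  s_64 = 6;  s_65 = 6;  s_66 = 4;  s_67 = 3;  s_68 = 6
  s_69 = 3;  s_70 = 3;  s_71 = 5;  s_72 = 4;  s_73 = 4;  s_74 = 4
  s_75 = 0;  s_76 = 6;  s_77 = 0;  s_78 = 6;  s_79 = 1;  s_80 = 1
  s_81 = 6;  s_82 = 3;  s_83 = 2;  s_84 = 3;  s_85 = 6;  s_86 = 2
  s_87 = 1;  s_88 = 0;  s_89 = 2;  s_90 = 1;  s_91 = 4;  s_92 = 3
  s_93 = 0;  s_94 = 5;  s_95 = 1;  s_96 = 0;  s_97 = 0;  s_98 = 4
  s_99 = 1;  s_100 = 6;  s_101 = 1;  s_102 = 5;  s_103 = 0;  s_104 = 2
  s_105 = 3;  s_106 = 1;  s_107 = 6;  s_108 = 4;  s_109 = 4;  s_110 = 1
  s_111 = 1;  s_112 = 5;  s_113 = 1;  s_114 = 4;  s_115 = 1;  s_116 = 3
  s_117 = 2;  s_118 = 4;  s_119 = 1;  s_120 = 0;  s_121 = 3;  s_122 = 3
  s_123 = 2;  s_124 = 5;  s_125 = 3;  s_126 = 5;  s_127 = 5;  s_128 = 6
  s_129 = 2;  s_130 = 2;  s_131 = 2;  s_132 = 0;  s_133 = 3;  s_134 = 0
  s_135 = 3;  s_136 = 4;  s_137 = 4;  s_138 = 3;  s_139 = 5;  s_140 = 1
  s_141 = 5;  s_142 = 3;  s_143 = 1;  s_144 = 4;  s_145 = 0;  s_146 = 1
  s_147 = 4;  s_148 = 2;  s_149 = 5;  s_150 = 0;  s_151 = 6;  s_152 = 4
  s_153 = 0;  s_154 = 0;  s_155 = 2;  s_156 = 4;  s_157 = 3;  s_158 = 4
  s_159 = 6;  s_160 = 0;  s_161 = 1;  s_162 = 5;  s_163 = 4;  s_164 = 3
  s_165 = 2;  s_166 = 2;  s_167 = 4;  s_168 = 4;  s_169 = 6;  s_170 = 4
  s_171 = 2;  s_172 = 4;  s_173 = 5;  s_174 = 1;  s_175 = 2;  s_176 = 4
  s_177 = 0;  s_178 = 5;  s_179 = 5;  s_180 = 1;  s_181 = 6;  s_182 = 5
  s_183 = 6;  s_184 = 6;  s_185 = 3;  s_186 = 1;  s_187 = 1;  s_188 = 1
  s_189 = 0;  s_190 = 5;  s_191 = 0;  s_192 = 5;  s_193 = 2;  s_194 = 2
  s_195 = 5;  s_196 = 6;  s_197 = 4;  s_198 = 6;  s_199 = 5;  s_200 = 4
  s_201 = 2;  s_202 = 0;  s_203 = 4;  s_204 = 2;  s_205 = 1;  s_206 = 6
  s_207 = 0;  s_208 = 3;  s_209 = 2;  s_210 = 0;  s_211 = 0;  s_212 = 1
  s_213 = 2;  s_214 = 5;  s_215 = 2;  s_216 = 3;  s_217 = 0;  s_218 = 4
  s_219 = 6;  s_220 = 2;  s_221 = 5;  s_222 = 1;  s_223 = 1;  s_224 = 2
  s_225 = 2;  s_226 = 3;  s_227 = 2;  s_228 = 1;  s_229 = 2;  s_230 = 6
  s_231 = 4;  s_232 = 1;  s_233 = 2;  s_234 = 0;  s_235 = 6;  s_236 = 6
  s_237 = 4;  s_238 = 3;  s_239 = 6;  s_240 = 3;  s_241 = 3;  s_242 = 5
  s_243 = 4;  s_244 = 4;  s_245 = 4;  s_246 = 0;  s_247 = 6;  s_248 = 0
  s_249 = 6;  s_250 = 1;  s_251 = 1;  s_252 = 6;  s_253 = 3;  s_254 = 2
  s_255 = 3;  s_256 = 6;  s_257 = 2;  s_258 = 1;  s_259 = 0;  s_260 = 2
  s_261 = 1;  s_262 = 4;  s_263 = 3;  s_264 = 0;  s_265 = 5;  s_266 = 1
  s_267 = 0;  s_268 = 0;  s_269 = 4;  s_270 = 1;  s_271 = 6;  s_272 = 1
  s_273 = 5;  s_274 = 0;  s_275 = 2;  s_276 = 3;  s_277 = 1;  s_278 = 6
  s_279 = 4;  s_280 = 4;  s_281 = 1;  s_282 = 1;  s_283 = 5;  s_284 = 1
  s_285 = 4;  s_286 = 1;  s_287 = 3;  s_288 = 2;  s_289 = 4;  s_290 = 1
  s_291 = 0;  s_292 = 3;  s_293 = 3;  s_294 = 2;  s_295 = 5;  s_296 = 3
  s_297 = 5;  s_298 = 5;  s_299 = 6;  s_300 = 2;  s_301 = 2;  s_302 = 2
  s_303 = 0;  s_304 = 3;  s_305 = 0;  s_306 = 3;  s_307 = 4;  s_308 = 4
  s_309 = 3;  s_310 = 5;  s_311 = 1;  s_312 = 5;  s_313 = 3;  s_314 = 1
  s_315 = 4;  s_316 = 0;  s_317 = 1;  s_318 = 4;  s_319 = 2;  s_320 = 5
  s_321 = 0;  s_322 = 6;  s_323 = 4;  s_324 = 0;  s_325 = 0;  s_326 = 2
  s_327 = 4;  s_328 = 3;  s_329 = 4;  s_330 = 6;  s_331 = 0;  s_332 = 1
  s_333 = 5;  s_334 = 4;  s_335 = 3;  s_336 = 2;  s_337 = 2;  s_338 = 4
  s_339 = 4;  s_340 = 6;  s_341 = 4;  s_342 = 2;  s_343 = 4;  s_344 = 5
  s_345 = 1;  s_346 = 2;  s_347 = 4;  s_348 = 0;  s_349 = 5;  s_350 = 5
  s_351 = 1;  s_352 = 6
s_353 = 2·6 + 1·1 + 4·5 = 5
s_354 = 2·5 + 1·6 + 4·1 = 6

6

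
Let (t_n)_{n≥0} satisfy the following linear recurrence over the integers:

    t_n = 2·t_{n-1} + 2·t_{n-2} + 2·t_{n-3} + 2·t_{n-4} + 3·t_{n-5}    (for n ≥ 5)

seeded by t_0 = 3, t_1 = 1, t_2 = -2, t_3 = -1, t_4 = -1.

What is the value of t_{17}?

-2

t_5 = 2·-1 + 2·-1 + 2·-2 + 2·1 + 3·3 = 3
t_6 = 2·3 + 2·-1 + 2·-1 + 2·-2 + 3·1 = 1
t_7 = 2·1 + 2·3 + 2·-1 + 2·-1 + 3·-2 = -2
t_8 = 2·-2 + 2·1 + 2·3 + 2·-1 + 3·-1 = -1
t_9 = 2·-1 + 2·-2 + 2·1 + 2·3 + 3·-1 = -1
(t_5, t_6, t_7, t_8, t_9) = (3, 1, -2, -1, -1) = (t_0, t_1, t_2, t_3, t_4), so the sequence has period 5.
17 ≡ 2 (mod 5), hence t_17 = t_2 = -2.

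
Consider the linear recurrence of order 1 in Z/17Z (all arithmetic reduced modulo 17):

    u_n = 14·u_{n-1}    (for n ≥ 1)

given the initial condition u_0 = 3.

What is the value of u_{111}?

u_1 = 14·3 = 8
u_2 = 14·8 = 10
u_3 = 14·10 = 4
u_4 = 14·4 = 5
u_5 = 14·5 = 2
u_6 = 14·2 = 11
u_7 = 14·11 = 1
u_8 = 14·1 = 14
u_9 = 14·14 = 9
u_10 = 14·9 = 7
u_11 = 14·7 = 13
u_12 = 14·13 = 12
u_13 = 14·12 = 15
u_14 = 14·15 = 6
u_15 = 14·6 = 16
u_16 = 14·16 = 3
(u_16) = (3) = (u_0), so the sequence has period 16.
111 ≡ 15 (mod 16), hence u_111 = u_15 = 16.

16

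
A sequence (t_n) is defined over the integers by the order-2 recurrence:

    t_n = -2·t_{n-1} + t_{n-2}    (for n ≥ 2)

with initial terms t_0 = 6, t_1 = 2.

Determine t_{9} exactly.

-478

t_2 = -2·2 + 1·6 = 2
t_3 = -2·2 + 1·2 = -2
t_4 = -2·-2 + 1·2 = 6
t_5 = -2·6 + 1·-2 = -14
t_6 = -2·-14 + 1·6 = 34
t_7 = -2·34 + 1·-14 = -82
t_8 = -2·-82 + 1·34 = 198
t_9 = -2·198 + 1·-82 = -478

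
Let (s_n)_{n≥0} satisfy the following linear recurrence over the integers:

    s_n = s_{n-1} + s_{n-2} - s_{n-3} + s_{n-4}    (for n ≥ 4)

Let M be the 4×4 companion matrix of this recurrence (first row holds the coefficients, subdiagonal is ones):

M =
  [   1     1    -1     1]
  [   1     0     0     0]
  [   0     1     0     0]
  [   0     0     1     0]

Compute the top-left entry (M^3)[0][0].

2

(M^3)[0][0] is the top entry after applying M 3 times to the unit state (1, 0, 0, 0). Equivalently it is h_{6} for the auxiliary sequence (h_n) obeying the same recurrence with h_3 = 1 and h_i = 0 for 0 ≤ i < 3:
h_4 = 1·1 + 1·0 + -1·0 + 1·0 = 1
h_5 = 1·1 + 1·1 + -1·0 + 1·0 = 2
h_6 = 1·2 + 1·1 + -1·1 + 1·0 = 2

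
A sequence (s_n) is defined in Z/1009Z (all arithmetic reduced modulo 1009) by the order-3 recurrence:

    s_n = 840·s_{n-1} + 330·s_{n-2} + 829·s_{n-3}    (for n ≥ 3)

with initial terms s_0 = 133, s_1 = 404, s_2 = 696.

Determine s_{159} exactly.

s_3 = 840·696 + 330·404 + 829·133 = 837
s_4 = 840·837 + 330·696 + 829·404 = 372
s_5 = 840·372 + 330·837 + 829·696 = 279
s_6 = 840·279 + 330·372 + 829·837 = 624
s_7 = 840·624 + 330·279 + 829·372 = 374
s_8 = 840·374 + 330·624 + 829·279 = 675
Continuing the recurrence:
  s_9 = 952;  s_10 = 596;  s_11 = 117;  s_12 = 502;  s_13 = 869;  s_14 = 766
  s_15 = 362;  s_16 = 876;  s_17 = 21;  s_18 = 409;  s_19 = 91;  s_20 = 785
  s_21 = 320;  s_22 = 916;  s_23 = 197;  s_24 = 506;  s_25 = 272;  s_26 = 796
  s_27 = 371;  s_28 = 680;  s_29 = 445;  s_30 = 686;  s_31 = 335;  s_32 = 873
  s_33 = 973;  s_34 = 795;  s_35 = 334;  s_36 = 494;  s_37 = 678;  s_38 = 426
  s_39 = 268;  s_40 = 491;  s_41 = 420;  s_42 = 432;  s_43 = 419;  s_44 = 185
  s_45 = 993;  s_46 = 442;  s_47 = 739;  s_48 = 642;  s_49 = 317;  s_50 = 42
  s_51 = 114;  s_52 = 92;  s_53 = 386;  s_54 = 101;  s_55 = 923;  s_56 = 582
  s_57 = 378;  s_58 = 380;  s_59 = 156;  s_60 = 726;  s_61 = 637;  s_62 = 929
  s_63 = 222;  s_64 = 15;  s_65 = 369;  s_66 = 502;  s_67 = 935;  s_68 = 756
  s_69 = 625;  s_70 = 780;  s_71 = 908;  s_72 = 529;  s_73 = 218;  s_74 = 522
  s_75 = 501;  s_76 = 928;  s_77 = 303;  s_78 = 386;  s_79 = 904;  s_80 = 784
  s_81 = 489;  s_82 = 242;  s_83 = 541;  s_84 = 302;  s_85 = 185;  s_86 = 276
  s_87 = 406;  s_88 = 265;  s_89 = 164;  s_90 = 780;  s_91 = 725;  s_92 = 419
  s_93 = 796;  s_94 = 380;  s_95 = 951;  s_96 = 1003;  s_97 = 248;  s_98 = 854
  s_99 = 143;  s_100 = 114;  s_101 = 329;  s_102 = 675;  s_103 = 209;  s_104 = 66
  s_105 = 892;  s_106 = 906;  s_107 = 214;  s_108 = 345;  s_109 = 585;  s_110 = 681
  s_111 = 726;  s_112 = 772;  s_113 = 658;  s_114 = 770;  s_115 = 518;  s_116 = 695
  s_117 = 650;  s_118 = 26;  s_119 = 250;  s_120 = 680;  s_121 = 233;  s_122 = 781
  s_123 = 85;  s_124 = 634;  s_125 = 286;  s_126 = 290;  s_127 = 871;  s_128 = 948
  s_129 = 352;  s_130 = 717;  s_131 = 922;  s_132 = 279;  s_133 = 915;  s_134 = 518
  s_135 = 730;  s_136 = 923;  s_137 = 754;  s_138 = 359;  s_139 = 820;  s_140 = 565
  s_141 = 514;  s_142 = 416;  s_143 = 643;  s_144 = 669;  s_145 = 33;  s_146 = 571
  s_147 = 816;  s_148 = 190;  s_149 = 193;  s_150 = 247;  s_151 = 864;  s_152 = 645
  s_153 = 485;  s_154 = 590;  s_155 = 744;  s_156 = 835;  s_157 = 223
s_158 = 840·223 + 330·835 + 829·744 = 16
s_159 = 840·16 + 330·223 + 829·835 = 297

297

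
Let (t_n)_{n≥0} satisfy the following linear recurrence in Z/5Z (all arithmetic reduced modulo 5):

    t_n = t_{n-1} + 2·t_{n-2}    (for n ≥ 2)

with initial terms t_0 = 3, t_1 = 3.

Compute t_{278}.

t_2 = 1·3 + 2·3 = 4
t_3 = 1·4 + 2·3 = 0
t_4 = 1·0 + 2·4 = 3
t_5 = 1·3 + 2·0 = 3
(t_4, t_5) = (3, 3) = (t_0, t_1), so the sequence has period 4.
278 ≡ 2 (mod 4), hence t_278 = t_2 = 4.

4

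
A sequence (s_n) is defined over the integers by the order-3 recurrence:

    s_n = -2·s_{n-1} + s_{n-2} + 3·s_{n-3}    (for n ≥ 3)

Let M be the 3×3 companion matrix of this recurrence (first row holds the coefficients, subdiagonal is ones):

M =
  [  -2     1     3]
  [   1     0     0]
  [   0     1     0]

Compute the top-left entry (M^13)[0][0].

(M^13)[0][0] is the top entry after applying M 13 times to the unit state (1, 0, 0). Equivalently it is h_{15} for the auxiliary sequence (h_n) obeying the same recurrence with h_2 = 1 and h_i = 0 for 0 ≤ i < 2:
h_3 = -2·1 + 1·0 + 3·0 = -2
h_4 = -2·-2 + 1·1 + 3·0 = 5
h_5 = -2·5 + 1·-2 + 3·1 = -9
h_6 = -2·-9 + 1·5 + 3·-2 = 17
h_7 = -2·17 + 1·-9 + 3·5 = -28
h_8 = -2·-28 + 1·17 + 3·-9 = 46
h_9 = -2·46 + 1·-28 + 3·17 = -69
h_10 = -2·-69 + 1·46 + 3·-28 = 100
h_11 = -2·100 + 1·-69 + 3·46 = -131
h_12 = -2·-131 + 1·100 + 3·-69 = 155
h_13 = -2·155 + 1·-131 + 3·100 = -141
h_14 = -2·-141 + 1·155 + 3·-131 = 44
h_15 = -2·44 + 1·-141 + 3·155 = 236

236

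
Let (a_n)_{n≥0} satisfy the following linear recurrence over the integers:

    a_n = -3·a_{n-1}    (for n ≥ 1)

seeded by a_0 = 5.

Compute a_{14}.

a_1 = -3·5 = -15
a_2 = -3·-15 = 45
a_3 = -3·45 = -135
a_4 = -3·-135 = 405
a_5 = -3·405 = -1215
a_6 = -3·-1215 = 3645
a_7 = -3·3645 = -10935
a_8 = -3·-10935 = 32805
a_9 = -3·32805 = -98415
a_10 = -3·-98415 = 295245
a_11 = -3·295245 = -885735
a_12 = -3·-885735 = 2657205
a_13 = -3·2657205 = -7971615
a_14 = -3·-7971615 = 23914845

23914845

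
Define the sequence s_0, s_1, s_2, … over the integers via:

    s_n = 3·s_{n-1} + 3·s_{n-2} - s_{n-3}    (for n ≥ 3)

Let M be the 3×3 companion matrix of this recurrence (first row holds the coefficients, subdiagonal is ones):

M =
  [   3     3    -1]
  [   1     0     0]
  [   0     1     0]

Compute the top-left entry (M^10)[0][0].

445380

(M^10)[0][0] is the top entry after applying M 10 times to the unit state (1, 0, 0). Equivalently it is h_{12} for the auxiliary sequence (h_n) obeying the same recurrence with h_2 = 1 and h_i = 0 for 0 ≤ i < 2:
h_3 = 3·1 + 3·0 + -1·0 = 3
h_4 = 3·3 + 3·1 + -1·0 = 12
h_5 = 3·12 + 3·3 + -1·1 = 44
h_6 = 3·44 + 3·12 + -1·3 = 165
h_7 = 3·165 + 3·44 + -1·12 = 615
h_8 = 3·615 + 3·165 + -1·44 = 2296
h_9 = 3·2296 + 3·615 + -1·165 = 8568
h_10 = 3·8568 + 3·2296 + -1·615 = 31977
h_11 = 3·31977 + 3·8568 + -1·2296 = 119339
h_12 = 3·119339 + 3·31977 + -1·8568 = 445380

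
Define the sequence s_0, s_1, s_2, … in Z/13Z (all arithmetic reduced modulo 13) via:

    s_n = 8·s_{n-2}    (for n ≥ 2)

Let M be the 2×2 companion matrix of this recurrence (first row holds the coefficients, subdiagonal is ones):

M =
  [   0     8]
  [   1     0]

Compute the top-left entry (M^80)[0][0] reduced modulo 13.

(M^80)[0][0] is the top entry after applying M 80 times to the unit state (1, 0). Equivalently it is h_{81} for the auxiliary sequence (h_n) obeying the same recurrence with h_1 = 1 and h_i = 0 for 0 ≤ i < 1:
h_2 = 0·1 + 8·0 = 0
h_3 = 0·0 + 8·1 = 8
h_4 = 0·8 + 8·0 = 0
h_5 = 0·0 + 8·8 = 12
h_6 = 0·12 + 8·0 = 0
h_7 = 0·0 + 8·12 = 5
h_8 = 0·5 + 8·0 = 0
h_9 = 0·0 + 8·5 = 1
(h_8, h_9) = (0, 1) = (h_0, h_1), so the sequence has period 8.
81 ≡ 1 (mod 8), hence h_81 = h_1 = 1.

1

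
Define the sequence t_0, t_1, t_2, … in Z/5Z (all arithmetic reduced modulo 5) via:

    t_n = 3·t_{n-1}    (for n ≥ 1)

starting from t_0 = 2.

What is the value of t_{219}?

t_1 = 3·2 = 1
t_2 = 3·1 = 3
t_3 = 3·3 = 4
t_4 = 3·4 = 2
(t_4) = (2) = (t_0), so the sequence has period 4.
219 ≡ 3 (mod 4), hence t_219 = t_3 = 4.

4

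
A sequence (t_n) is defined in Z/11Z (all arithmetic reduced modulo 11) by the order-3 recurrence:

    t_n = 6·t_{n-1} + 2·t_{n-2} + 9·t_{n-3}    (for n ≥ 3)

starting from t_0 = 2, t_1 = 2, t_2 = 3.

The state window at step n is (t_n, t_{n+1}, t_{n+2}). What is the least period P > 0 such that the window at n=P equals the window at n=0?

60

n=0: window = (2, 2, 3)
n=1: window = (2, 3, 7)
n=2: window = (3, 7, 0)
n=3: window = (7, 0, 8)
n=4: window = (0, 8, 1)
n=5: window = (8, 1, 0)
n=6: window = (1, 0, 8)
n=7: window = (0, 8, 2)
n=8: window = (8, 2, 6)
n=9: window = (2, 6, 2)
n=10: window = (6, 2, 9)
n=11: window = (2, 9, 2)
n=12: window = (9, 2, 4)
n=13: window = (2, 4, 10)
n=14: window = (4, 10, 9)
n=15: window = (10, 9, 0)
n=16: window = (9, 0, 9)
n=17: window = (0, 9, 3)
n=18: window = (9, 3, 3)
n=19: window = (3, 3, 6)
n=20: window = (3, 6, 3)
n=21: window = (6, 3, 2)
n=22: window = (3, 2, 6)
n=23: window = (2, 6, 1)
n=24: window = (6, 1, 3)
n=25: window = (1, 3, 8)
n=26: window = (3, 8, 8)
n=27: window = (8, 8, 3)
n=28: window = (8, 3, 7)
n=29: window = (3, 7, 10)
n=30: window = (7, 10, 2)
n=31: window = (10, 2, 7)
n=32: window = (2, 7, 4)
n=33: window = (7, 4, 1)
n=34: window = (4, 1, 0)
n=35: window = (1, 0, 5)
n=36: window = (0, 5, 6)
n=37: window = (5, 6, 2)
n=38: window = (6, 2, 3)
n=39: window = (2, 3, 10)
n=40: window = (3, 10, 7)
…
n=58: window = (6, 1, 2)
n=59: window = (1, 2, 2)
n=60: window = (2, 2, 3)
window at n=60 equals window at n=0 → period = 60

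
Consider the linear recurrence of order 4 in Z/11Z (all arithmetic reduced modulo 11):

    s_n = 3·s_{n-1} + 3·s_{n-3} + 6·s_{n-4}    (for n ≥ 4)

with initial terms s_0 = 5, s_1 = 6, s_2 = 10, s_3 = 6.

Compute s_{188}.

3

s_4 = 3·6 + 0·10 + 3·6 + 6·5 = 0
s_5 = 3·0 + 0·6 + 3·10 + 6·6 = 0
s_6 = 3·0 + 0·0 + 3·6 + 6·10 = 1
s_7 = 3·1 + 0·0 + 3·0 + 6·6 = 6
s_8 = 3·6 + 0·1 + 3·0 + 6·0 = 7
s_9 = 3·7 + 0·6 + 3·1 + 6·0 = 2
Continuing the recurrence:
  s_10 = 8;  s_11 = 4;  s_12 = 5;  s_13 = 7;  s_14 = 4;  s_15 = 7
  s_16 = 6;  s_17 = 6;  s_18 = 8;  s_19 = 7;  s_20 = 9;  s_21 = 10
  s_22 = 0;  s_23 = 3;  s_24 = 5;  s_25 = 9;  s_26 = 3;  s_27 = 9
  s_28 = 7;  s_29 = 7;  s_30 = 0;  s_31 = 9;  s_32 = 2;  s_33 = 4
  s_34 = 6;  s_35 = 1;  s_36 = 5;  s_37 = 2;  s_38 = 1;  s_39 = 2
  s_40 = 9;  s_41 = 9;  s_42 = 6;  s_43 = 2;  s_44 = 10;  s_45 = 3
  s_46 = 7;  s_47 = 8;  s_48 = 5;  s_49 = 10;  s_50 = 8;  s_51 = 10
  s_52 = 2;  s_53 = 2;  s_54 = 7;  s_55 = 10;  s_56 = 4;  s_57 = 1
  s_58 = 9;  s_59 = 0;  s_60 = 5;  s_61 = 4;  s_62 = 0;  s_63 = 4
  s_64 = 10;  s_65 = 10;  s_66 = 9;  s_67 = 4;  s_68 = 3;  s_69 = 8
  s_70 = 2;  s_71 = 6;  s_72 = 5;  s_73 = 3;  s_74 = 6;  s_75 = 3
  s_76 = 4;  s_77 = 4;  s_78 = 2;  s_79 = 3;  s_80 = 1;  s_81 = 0
  s_82 = 10;  s_83 = 7;  s_84 = 5;  s_85 = 1;  s_86 = 7;  s_87 = 1
  s_88 = 3;  s_89 = 3;  s_90 = 10;  s_91 = 1;  s_92 = 8;  s_93 = 6
  s_94 = 4;  s_95 = 9;  s_96 = 5;  s_97 = 8;  s_98 = 9;  s_99 = 8
  s_100 = 1;  s_101 = 1;  s_102 = 4;  s_103 = 8;  s_104 = 0;  s_105 = 7
  s_106 = 3;  s_107 = 2;  s_108 = 5;  s_109 = 0;  s_110 = 2;  s_111 = 0
  s_112 = 8;  s_113 = 8;  s_114 = 3;  s_115 = 0;  s_116 = 6;  s_117 = 9
  s_118 = 1;  s_119 = 10;  s_120 = 5;  s_121 = 6;  s_122 = 10;  s_123 = 6
  s_124 = 0;  s_125 = 0;  s_126 = 1;  s_127 = 6;  s_128 = 7;  s_129 = 2
  s_130 = 8;  s_131 = 4;  s_132 = 5;  s_133 = 7;  s_134 = 4;  s_135 = 7
  s_136 = 6;  s_137 = 6;  s_138 = 8;  s_139 = 7;  s_140 = 9;  s_141 = 10
  s_142 = 0;  s_143 = 3;  s_144 = 5;  s_145 = 9;  s_146 = 3;  s_147 = 9
  s_148 = 7;  s_149 = 7;  s_150 = 0;  s_151 = 9;  s_152 = 2;  s_153 = 4
  s_154 = 6;  s_155 = 1;  s_156 = 5;  s_157 = 2;  s_158 = 1;  s_159 = 2
  s_160 = 9;  s_161 = 9;  s_162 = 6;  s_163 = 2;  s_164 = 10;  s_165 = 3
  s_166 = 7;  s_167 = 8;  s_168 = 5;  s_169 = 10;  s_170 = 8;  s_171 = 10
  s_172 = 2;  s_173 = 2;  s_174 = 7;  s_175 = 10;  s_176 = 4;  s_177 = 1
  s_178 = 9;  s_179 = 0;  s_180 = 5;  s_181 = 4;  s_182 = 0;  s_183 = 4
  s_184 = 10;  s_185 = 10;  s_186 = 9
s_187 = 3·9 + 0·10 + 3·10 + 6·4 = 4
s_188 = 3·4 + 0·9 + 3·10 + 6·10 = 3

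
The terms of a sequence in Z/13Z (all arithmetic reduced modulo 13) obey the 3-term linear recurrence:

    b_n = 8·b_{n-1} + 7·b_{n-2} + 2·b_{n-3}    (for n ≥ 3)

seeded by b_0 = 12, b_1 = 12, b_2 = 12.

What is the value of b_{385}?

b_3 = 8·12 + 7·12 + 2·12 = 9
b_4 = 8·9 + 7·12 + 2·12 = 11
b_5 = 8·11 + 7·9 + 2·12 = 6
b_6 = 8·6 + 7·11 + 2·9 = 0
b_7 = 8·0 + 7·6 + 2·11 = 12
b_8 = 8·12 + 7·0 + 2·6 = 4
Continuing the recurrence:
  b_9 = 12;  b_10 = 5;  b_11 = 2;  b_12 = 10;  b_13 = 0;  b_14 = 9
  b_15 = 1;  b_16 = 6;  b_17 = 8;  b_18 = 4;  b_19 = 9;  b_20 = 12
  b_21 = 11;  b_22 = 8;  b_23 = 9;  b_24 = 7;  b_25 = 5;  b_26 = 3
  b_27 = 8;  b_28 = 4;  b_29 = 3;  b_30 = 3;  b_31 = 1;  b_32 = 9
  b_33 = 7;  b_34 = 4;  b_35 = 8;  b_36 = 2;  b_37 = 2;  b_38 = 7
  b_39 = 9;  b_40 = 8;  b_41 = 11;  b_42 = 6;  b_43 = 11;  b_44 = 9
  b_45 = 5;  b_46 = 8;  b_47 = 0;  b_48 = 1;  b_49 = 11;  b_50 = 4
  b_51 = 7;  b_52 = 2;  b_53 = 8;  b_54 = 1;  b_55 = 3;  b_56 = 8
  b_57 = 9;  b_58 = 4;  b_59 = 7;  b_60 = 11;  b_61 = 2;  b_62 = 3
  b_63 = 8;  b_64 = 11;  b_65 = 7;  b_66 = 6;  b_67 = 2;  b_68 = 7
  b_69 = 4;  b_70 = 7;  b_71 = 7;  b_72 = 9;  b_73 = 5;  b_74 = 0
  b_75 = 1;  b_76 = 5;  b_77 = 8;  b_78 = 10;  b_79 = 3;  b_80 = 6
  b_81 = 11;  b_82 = 6;  b_83 = 7;  b_84 = 3;  b_85 = 7;  b_86 = 0
  b_87 = 3;  b_88 = 12;  b_89 = 0;  b_90 = 12;  b_91 = 3;  b_92 = 4
  b_93 = 12;  b_94 = 0;  b_95 = 1;  b_96 = 6;  b_97 = 3;  b_98 = 3
  b_99 = 5;  b_100 = 2;  b_101 = 5;  b_102 = 12;  b_103 = 5;  b_104 = 4
  b_105 = 0;  b_106 = 12;  b_107 = 0;  b_108 = 6;  b_109 = 7;  b_110 = 7
  b_111 = 0;  b_112 = 11;  b_113 = 11;  b_114 = 9;  b_115 = 2;  b_116 = 10
  b_117 = 8;  b_118 = 8;  b_119 = 10;  b_120 = 9;  b_121 = 2;  b_122 = 8
  b_123 = 5;  b_124 = 9;  b_125 = 6;  b_126 = 4;  b_127 = 1;  b_128 = 9
  b_129 = 9;  b_130 = 7;  b_131 = 7;  b_132 = 6;  b_133 = 7;  b_134 = 8
  b_135 = 8;  b_136 = 4;  b_137 = 0;  b_138 = 5;  b_139 = 9;  b_140 = 3
  b_141 = 6;  b_142 = 9;  b_143 = 3;  b_144 = 8;  b_145 = 12;  b_146 = 2
  b_147 = 12;  b_148 = 4;  b_149 = 3;  b_150 = 11;  b_151 = 0;  b_152 = 5
  b_153 = 10;  b_154 = 11;  b_155 = 12;  b_156 = 11;  b_157 = 12;  b_158 = 2
  b_159 = 5;  b_160 = 0;  b_161 = 0;  b_162 = 10;  b_163 = 2;  b_164 = 8
  b_165 = 7;  b_166 = 12;  b_167 = 5;  b_168 = 8;  b_169 = 6;  b_170 = 10
  b_171 = 8;  b_172 = 3;  b_173 = 9;  b_174 = 5;  b_175 = 5;  b_176 = 2
  b_177 = 9;  b_178 = 5;  b_179 = 3;  b_180 = 12;  b_181 = 10;  b_182 = 1
  b_183 = 11;  b_184 = 11;  b_185 = 11;  b_186 = 5;  b_187 = 9;  b_188 = 12
  b_189 = 0;  b_190 = 11;  b_191 = 8;  b_192 = 11;  b_193 = 10;  b_194 = 4
  b_195 = 7;  b_196 = 0;  b_197 = 5;  b_198 = 2;  b_199 = 12;  b_200 = 3
  b_201 = 8;  b_202 = 5;  b_203 = 11;  b_204 = 9;  b_205 = 3;  b_206 = 5
  b_207 = 1;  b_208 = 10;  b_209 = 6;  b_210 = 3;  b_211 = 8;  b_212 = 6
  b_213 = 6;  b_214 = 2;  b_215 = 5;  b_216 = 1;  b_217 = 8;  b_218 = 3
  b_219 = 4;  b_220 = 4;  b_221 = 1;  b_222 = 5;  b_223 = 3;  b_224 = 9
  b_225 = 12;  b_226 = 9;  b_227 = 5;  b_228 = 10;  b_229 = 3;  b_230 = 0
  b_231 = 2;  b_232 = 9;  b_233 = 8;  b_234 = 1;  b_235 = 4;  b_236 = 3
  b_237 = 2;  b_238 = 6;  b_239 = 3;  b_240 = 5;  b_241 = 8;  b_242 = 1
  b_243 = 9;  b_244 = 4;  b_245 = 6;  b_246 = 3;  b_247 = 9;  b_248 = 1
  b_249 = 12;  b_250 = 4;  b_251 = 1;  b_252 = 8;  b_253 = 1;  b_254 = 1
  b_255 = 5;  b_256 = 10;  b_257 = 0;  b_258 = 2;  b_259 = 10;  b_260 = 3
  b_261 = 7;  b_262 = 6;  b_263 = 12;  b_264 = 9;  b_265 = 12;  b_266 = 1
  b_267 = 6;  b_268 = 1;  b_269 = 0;  b_270 = 6;  b_271 = 11;  b_272 = 0
  b_273 = 11;  b_274 = 6;  b_275 = 8;  b_276 = 11;  b_277 = 0;  b_278 = 2
  b_279 = 12;  b_280 = 6;  b_281 = 6;  b_282 = 10;  b_283 = 4;  b_284 = 10
  b_285 = 11;  b_286 = 10;  b_287 = 8;  b_288 = 0;  b_289 = 11;  b_290 = 0
  b_291 = 12;  b_292 = 1;  b_293 = 1;  b_294 = 0;  b_295 = 9;  b_296 = 9
  b_297 = 5;  b_298 = 4;  b_299 = 7;  b_300 = 3;  b_301 = 3;  b_302 = 7
  b_303 = 5;  b_304 = 4;  b_305 = 3;  b_306 = 10;  b_307 = 5;  b_308 = 12
  b_309 = 8;  b_310 = 2;  b_311 = 5;  b_312 = 5;  b_313 = 1;  b_314 = 1
  b_315 = 12;  b_316 = 1;  b_317 = 3;  b_318 = 3;  b_319 = 8;  b_320 = 0
  b_321 = 10;  b_322 = 5;  b_323 = 6;  b_324 = 12;  b_325 = 5;  b_326 = 6
  b_327 = 3;  b_328 = 11;  b_329 = 4;  b_330 = 11;  b_331 = 8;  b_332 = 6
  b_333 = 9;  b_334 = 0;  b_335 = 10;  b_336 = 7;  b_337 = 9;  b_338 = 11
  b_339 = 9;  b_340 = 11;  b_341 = 4;  b_342 = 10;  b_343 = 0;  b_344 = 0
  b_345 = 7;  b_346 = 4;  b_347 = 3;  b_348 = 1;  b_349 = 11;  b_350 = 10
  b_351 = 3;  b_352 = 12;  b_353 = 7;  b_354 = 3;  b_355 = 6;  b_356 = 5
  b_357 = 10;  b_358 = 10;  b_359 = 4;  b_360 = 5;  b_361 = 10;  b_362 = 6
  b_363 = 11;  b_364 = 7;  b_365 = 2;  b_366 = 9;  b_367 = 9;  b_368 = 9
  b_369 = 10;  b_370 = 5;  b_371 = 11;  b_372 = 0;  b_373 = 9;  b_374 = 3
  b_375 = 9;  b_376 = 7;  b_377 = 8;  b_378 = 1;  b_379 = 0;  b_380 = 10
  b_381 = 4;  b_382 = 11;  b_383 = 6
b_384 = 8·6 + 7·11 + 2·4 = 3
b_385 = 8·3 + 7·6 + 2·11 = 10

10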